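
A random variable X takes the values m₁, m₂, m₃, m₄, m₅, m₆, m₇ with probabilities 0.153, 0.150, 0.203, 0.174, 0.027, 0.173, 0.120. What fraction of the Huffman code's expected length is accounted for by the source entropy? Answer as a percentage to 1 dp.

96.6%

Entropy H = −Σ p log₂ p ≈ 2.6765 bits.
Huffman merges: 27/1000+3/25→147/1000; 147/1000+3/20→297/1000; 153/1000+173/1000→163/500; 87/500+203/1000→377/1000; 297/1000+163/500→623/1000; 377/1000+623/1000→1. L = 277/100 ≈ 2.7700.
Efficiency = H/L = 2.6765/2.7700 = 96.6%.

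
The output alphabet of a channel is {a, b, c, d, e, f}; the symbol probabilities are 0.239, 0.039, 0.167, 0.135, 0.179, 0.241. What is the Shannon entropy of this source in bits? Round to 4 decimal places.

H = −Σ pᵢ log₂ pᵢ.
−0.239·log₂(0.239) = 0.4935
−0.039·log₂(0.039) = 0.1825
−0.167·log₂(0.167) = 0.4312
−0.135·log₂(0.135) = 0.3900
−0.179·log₂(0.179) = 0.4443
−0.241·log₂(0.241) = 0.4947
Sum ≈ 2.4363 → 2.4363 bits.

2.4363 bits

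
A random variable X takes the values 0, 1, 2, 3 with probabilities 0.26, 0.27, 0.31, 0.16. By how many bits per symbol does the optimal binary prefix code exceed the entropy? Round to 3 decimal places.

0.038 bits

Entropy H = −Σ p log₂ p ≈ 1.9621 bits.
Huffman merges: 4/25+13/50→21/50; 27/100+31/100→29/50; 21/50+29/50→1. L = 2 ≈ 2.0000.
L − H = 2.0000 − 1.9621 = 0.038 bits.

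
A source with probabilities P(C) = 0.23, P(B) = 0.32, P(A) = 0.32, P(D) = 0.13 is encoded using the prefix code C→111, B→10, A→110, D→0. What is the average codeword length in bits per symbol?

2.42 bits/symbol

L̄ = Σ pᵢ·ℓᵢ = 0.23·3 + 0.32·2 + 0.32·3 + 0.13·1 = 2.42 bits/symbol.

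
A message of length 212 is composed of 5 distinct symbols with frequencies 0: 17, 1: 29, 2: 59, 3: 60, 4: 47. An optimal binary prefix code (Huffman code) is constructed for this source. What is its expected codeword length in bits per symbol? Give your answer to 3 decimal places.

Probabilities are the counts divided by 212.
Repeatedly combine the two least-probable nodes; the expected code length is the sum of the merged weights.
merge 17/212 + 29/212 → 23/106
merge 23/106 + 47/212 → 93/212
merge 59/212 + 15/53 → 119/212
merge 93/212 + 119/212 → 1
L = 23/106 + 93/212 + 119/212 + 1 = 235/106 ≈ 2.217 bits/symbol.

2.217 bits/symbol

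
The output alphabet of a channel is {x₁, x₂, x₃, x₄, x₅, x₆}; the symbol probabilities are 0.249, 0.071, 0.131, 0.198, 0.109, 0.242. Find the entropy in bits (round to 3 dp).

2.461 bits

H = −Σ pᵢ log₂ pᵢ.
−0.249·log₂(0.249) = 0.4994
−0.071·log₂(0.071) = 0.2709
−0.131·log₂(0.131) = 0.3841
−0.198·log₂(0.198) = 0.4626
−0.109·log₂(0.109) = 0.3485
−0.242·log₂(0.242) = 0.4954
Sum ≈ 2.4610 → 2.461 bits.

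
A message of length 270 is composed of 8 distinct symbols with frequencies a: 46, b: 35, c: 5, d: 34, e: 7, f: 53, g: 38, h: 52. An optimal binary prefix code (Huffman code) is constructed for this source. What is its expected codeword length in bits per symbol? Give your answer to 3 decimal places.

2.826 bits/symbol

Probabilities are the counts divided by 270.
Repeatedly combine the two least-probable nodes; the expected code length is the sum of the merged weights.
merge 1/54 + 7/270 → 2/45
merge 2/45 + 17/135 → 23/135
merge 7/54 + 19/135 → 73/270
merge 23/135 + 23/135 → 46/135
merge 26/135 + 53/270 → 7/18
merge 73/270 + 46/135 → 11/18
merge 7/18 + 11/18 → 1
L = 2/45 + 23/135 + 73/270 + 46/135 + 7/18 + 11/18 + 1 = 763/270 ≈ 2.826 bits/symbol.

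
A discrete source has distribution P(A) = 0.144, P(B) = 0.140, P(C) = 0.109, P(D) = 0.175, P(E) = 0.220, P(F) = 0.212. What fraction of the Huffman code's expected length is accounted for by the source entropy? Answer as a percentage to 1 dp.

99.0%

Entropy H = −Σ p log₂ p ≈ 2.5433 bits.
Huffman merges: 109/1000+7/50→249/1000; 18/125+7/40→319/1000; 53/250+11/50→54/125; 249/1000+319/1000→71/125; 54/125+71/125→1. L = 321/125 ≈ 2.5680.
Efficiency = H/L = 2.5433/2.5680 = 99.0%.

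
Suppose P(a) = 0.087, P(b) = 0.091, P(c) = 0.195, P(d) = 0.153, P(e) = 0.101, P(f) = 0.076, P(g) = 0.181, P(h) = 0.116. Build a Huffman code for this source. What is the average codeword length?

2.968 bits/symbol

Repeatedly combine the two least-probable nodes; the expected code length is the sum of the merged weights.
merge 19/250 + 87/1000 → 163/1000
merge 91/1000 + 101/1000 → 24/125
merge 29/250 + 153/1000 → 269/1000
merge 163/1000 + 181/1000 → 43/125
merge 24/125 + 39/200 → 387/1000
merge 269/1000 + 43/125 → 613/1000
merge 387/1000 + 613/1000 → 1
L = 163/1000 + 24/125 + 269/1000 + 43/125 + 387/1000 + 613/1000 + 1 = 371/125 = 2.968 bits/symbol.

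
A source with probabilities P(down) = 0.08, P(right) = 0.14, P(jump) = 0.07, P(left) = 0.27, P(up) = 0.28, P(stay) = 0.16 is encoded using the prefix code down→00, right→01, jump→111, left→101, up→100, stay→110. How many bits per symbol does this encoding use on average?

2.78 bits/symbol

L̄ = Σ pᵢ·ℓᵢ = 0.08·2 + 0.14·2 + 0.07·3 + 0.27·3 + 0.28·3 + 0.16·3 = 2.78 bits/symbol.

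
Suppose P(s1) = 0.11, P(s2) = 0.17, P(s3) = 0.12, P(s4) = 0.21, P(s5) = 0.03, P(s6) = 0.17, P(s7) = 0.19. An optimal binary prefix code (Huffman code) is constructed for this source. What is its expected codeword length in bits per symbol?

2.74 bits/symbol

Repeatedly combine the two least-probable nodes; the expected code length is the sum of the merged weights.
merge 3/100 + 11/100 → 7/50
merge 3/25 + 7/50 → 13/50
merge 17/100 + 17/100 → 17/50
merge 19/100 + 21/100 → 2/5
merge 13/50 + 17/50 → 3/5
merge 2/5 + 3/5 → 1
L = 7/50 + 13/50 + 17/50 + 2/5 + 3/5 + 1 = 137/50 = 2.74 bits/symbol.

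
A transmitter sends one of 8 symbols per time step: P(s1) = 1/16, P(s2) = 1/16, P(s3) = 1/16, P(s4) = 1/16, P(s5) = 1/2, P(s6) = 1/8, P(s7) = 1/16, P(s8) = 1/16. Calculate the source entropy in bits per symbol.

Each probability is a power of 1/2, so log₂(1/p) is an integer.
H = Σ p·log₂(1/p) = 1/16·4 + 1/16·4 + 1/16·4 + 1/16·4 + 1/2·1 + 1/8·3 + 1/16·4 + 1/16·4 = 2.375 bits.

2.375 bits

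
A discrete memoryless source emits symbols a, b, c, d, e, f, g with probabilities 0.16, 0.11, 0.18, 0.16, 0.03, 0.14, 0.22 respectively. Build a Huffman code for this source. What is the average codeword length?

Repeatedly combine the two least-probable nodes; the expected code length is the sum of the merged weights.
merge 3/100 + 11/100 → 7/50
merge 7/50 + 7/50 → 7/25
merge 4/25 + 4/25 → 8/25
merge 9/50 + 11/50 → 2/5
merge 7/25 + 8/25 → 3/5
merge 2/5 + 3/5 → 1
L = 7/50 + 7/25 + 8/25 + 2/5 + 3/5 + 1 = 137/50 = 2.74 bits/symbol.

2.74 bits/symbol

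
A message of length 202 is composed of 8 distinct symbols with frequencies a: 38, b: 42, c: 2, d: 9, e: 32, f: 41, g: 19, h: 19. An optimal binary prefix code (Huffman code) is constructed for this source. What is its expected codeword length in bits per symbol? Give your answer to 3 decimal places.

2.792 bits/symbol

Probabilities are the counts divided by 202.
Repeatedly combine the two least-probable nodes; the expected code length is the sum of the merged weights.
merge 1/101 + 9/202 → 11/202
merge 11/202 + 19/202 → 15/101
merge 19/202 + 15/101 → 49/202
merge 16/101 + 19/101 → 35/101
merge 41/202 + 21/101 → 83/202
merge 49/202 + 35/101 → 119/202
merge 83/202 + 119/202 → 1
L = 11/202 + 15/101 + 49/202 + 35/101 + 83/202 + 119/202 + 1 = 282/101 ≈ 2.792 bits/symbol.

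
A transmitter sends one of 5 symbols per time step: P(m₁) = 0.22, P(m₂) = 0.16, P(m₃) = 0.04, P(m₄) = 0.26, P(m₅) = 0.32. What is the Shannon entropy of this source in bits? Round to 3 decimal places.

2.121 bits

H = −Σ pᵢ log₂ pᵢ.
−0.22·log₂(0.22) = 0.4806
−0.16·log₂(0.16) = 0.4230
−0.04·log₂(0.04) = 0.1858
−0.26·log₂(0.26) = 0.5053
−0.32·log₂(0.32) = 0.5260
Sum ≈ 2.1207 → 2.121 bits.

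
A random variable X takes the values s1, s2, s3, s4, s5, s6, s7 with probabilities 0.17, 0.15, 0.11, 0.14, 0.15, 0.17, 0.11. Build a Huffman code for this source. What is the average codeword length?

Repeatedly combine the two least-probable nodes; the expected code length is the sum of the merged weights.
merge 11/100 + 11/100 → 11/50
merge 7/50 + 3/20 → 29/100
merge 3/20 + 17/100 → 8/25
merge 17/100 + 11/50 → 39/100
merge 29/100 + 8/25 → 61/100
merge 39/100 + 61/100 → 1
L = 11/50 + 29/100 + 8/25 + 39/100 + 61/100 + 1 = 283/100 = 2.83 bits/symbol.

2.83 bits/symbol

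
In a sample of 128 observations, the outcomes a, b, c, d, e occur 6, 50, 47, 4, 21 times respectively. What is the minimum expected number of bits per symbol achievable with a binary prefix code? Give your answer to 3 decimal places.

1.930 bits/symbol

Probabilities are the counts divided by 128.
Repeatedly combine the two least-probable nodes; the expected code length is the sum of the merged weights.
merge 1/32 + 3/64 → 5/64
merge 5/64 + 21/128 → 31/128
merge 31/128 + 47/128 → 39/64
merge 25/64 + 39/64 → 1
L = 5/64 + 31/128 + 39/64 + 1 = 247/128 ≈ 1.930 bits/symbol.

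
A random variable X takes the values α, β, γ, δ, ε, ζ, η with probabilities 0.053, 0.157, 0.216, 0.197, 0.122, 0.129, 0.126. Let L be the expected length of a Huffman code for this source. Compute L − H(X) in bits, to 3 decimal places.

0.051 bits

Entropy H = −Σ p log₂ p ≈ 2.7112 bits.
Huffman merges: 53/1000+61/500→7/40; 63/500+129/1000→51/200; 157/1000+7/40→83/250; 197/1000+27/125→413/1000; 51/200+83/250→587/1000; 413/1000+587/1000→1. L = 1381/500 ≈ 2.7620.
L − H = 2.7620 − 2.7112 = 0.051 bits.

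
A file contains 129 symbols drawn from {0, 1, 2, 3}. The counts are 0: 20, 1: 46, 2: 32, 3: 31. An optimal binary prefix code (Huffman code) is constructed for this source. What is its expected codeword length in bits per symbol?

Probabilities are the counts divided by 129.
Repeatedly combine the two least-probable nodes; the expected code length is the sum of the merged weights.
merge 20/129 + 31/129 → 17/43
merge 32/129 + 46/129 → 26/43
merge 17/43 + 26/43 → 1
L = 17/43 + 26/43 + 1 = 2 bits/symbol.

2 bits/symbol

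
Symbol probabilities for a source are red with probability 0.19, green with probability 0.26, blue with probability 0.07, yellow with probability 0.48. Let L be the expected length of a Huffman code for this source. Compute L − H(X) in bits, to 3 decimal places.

0.043 bits

Entropy H = −Σ p log₂ p ≈ 1.7373 bits.
Huffman merges: 7/100+19/100→13/50; 13/50+13/50→13/25; 12/25+13/25→1. L = 89/50 ≈ 1.7800.
L − H = 1.7800 − 1.7373 = 0.043 bits.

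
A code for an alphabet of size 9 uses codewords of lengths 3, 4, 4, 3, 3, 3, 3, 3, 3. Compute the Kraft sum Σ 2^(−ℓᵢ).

With common denominator 2^4 = 16: Σ 2^(−ℓᵢ) = 2/16 + 1/16 + 1/16 + 2/16 + 2/16 + 2/16 + 2/16 + 2/16 + 2/16 = 16/16 = 1.

1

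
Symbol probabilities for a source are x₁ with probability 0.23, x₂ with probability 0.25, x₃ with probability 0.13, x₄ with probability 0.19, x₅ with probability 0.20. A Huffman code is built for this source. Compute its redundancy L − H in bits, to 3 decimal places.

Entropy H = −Σ p log₂ p ≈ 2.2899 bits.
Huffman merges: 13/100+19/100→8/25; 1/5+23/100→43/100; 1/4+8/25→57/100; 43/100+57/100→1. L = 58/25 ≈ 2.3200.
L − H = 2.3200 − 2.2899 = 0.030 bits.

0.030 bits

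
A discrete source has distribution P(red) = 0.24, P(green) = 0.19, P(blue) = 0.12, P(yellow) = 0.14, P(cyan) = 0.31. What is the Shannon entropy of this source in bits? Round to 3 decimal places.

2.237 bits

H = −Σ pᵢ log₂ pᵢ.
−0.24·log₂(0.24) = 0.4941
−0.19·log₂(0.19) = 0.4552
−0.12·log₂(0.12) = 0.3671
−0.14·log₂(0.14) = 0.3971
−0.31·log₂(0.31) = 0.5238
Sum ≈ 2.2373 → 2.237 bits.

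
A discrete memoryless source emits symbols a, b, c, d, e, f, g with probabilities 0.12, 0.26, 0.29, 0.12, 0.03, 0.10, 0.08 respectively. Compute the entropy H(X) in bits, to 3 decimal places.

H = −Σ pᵢ log₂ pᵢ.
−0.12·log₂(0.12) = 0.3671
−0.26·log₂(0.26) = 0.5053
−0.29·log₂(0.29) = 0.5179
−0.12·log₂(0.12) = 0.3671
−0.03·log₂(0.03) = 0.1518
−0.10·log₂(0.10) = 0.3322
−0.08·log₂(0.08) = 0.2915
Sum ≈ 2.5328 → 2.533 bits.

2.533 bits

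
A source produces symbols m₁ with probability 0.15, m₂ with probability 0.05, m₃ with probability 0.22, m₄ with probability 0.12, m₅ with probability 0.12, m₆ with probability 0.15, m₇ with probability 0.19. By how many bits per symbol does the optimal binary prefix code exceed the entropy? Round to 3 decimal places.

Entropy H = −Σ p log₂ p ≈ 2.7071 bits.
Huffman merges: 1/20+3/25→17/100; 3/25+3/20→27/100; 3/20+17/100→8/25; 19/100+11/50→41/100; 27/100+8/25→59/100; 41/100+59/100→1. L = 69/25 ≈ 2.7600.
L − H = 2.7600 − 2.7071 = 0.053 bits.

0.053 bits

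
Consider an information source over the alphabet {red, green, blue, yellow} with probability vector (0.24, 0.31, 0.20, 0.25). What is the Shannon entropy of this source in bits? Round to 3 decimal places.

H = −Σ pᵢ log₂ pᵢ.
−0.24·log₂(0.24) = 0.4941
−0.31·log₂(0.31) = 0.5238
−0.20·log₂(0.20) = 0.4644
−0.25·log₂(0.25) = 0.5000
Sum ≈ 1.9823 → 1.982 bits.

1.982 bits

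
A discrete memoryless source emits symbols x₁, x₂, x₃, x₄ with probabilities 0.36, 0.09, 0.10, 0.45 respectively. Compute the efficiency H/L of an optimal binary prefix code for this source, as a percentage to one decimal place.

97.3%

Entropy H = −Σ p log₂ p ≈ 1.6939 bits.
Huffman merges: 9/100+1/10→19/100; 19/100+9/25→11/20; 9/20+11/20→1. L = 87/50 ≈ 1.7400.
Efficiency = H/L = 1.6939/1.7400 = 97.3%.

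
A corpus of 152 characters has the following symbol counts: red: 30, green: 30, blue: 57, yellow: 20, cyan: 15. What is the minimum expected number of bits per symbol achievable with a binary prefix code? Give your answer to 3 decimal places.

Probabilities are the counts divided by 152.
Repeatedly combine the two least-probable nodes; the expected code length is the sum of the merged weights.
merge 15/152 + 5/38 → 35/152
merge 15/76 + 15/76 → 15/38
merge 35/152 + 3/8 → 23/38
merge 15/38 + 23/38 → 1
L = 35/152 + 15/38 + 23/38 + 1 = 339/152 ≈ 2.230 bits/symbol.

2.230 bits/symbol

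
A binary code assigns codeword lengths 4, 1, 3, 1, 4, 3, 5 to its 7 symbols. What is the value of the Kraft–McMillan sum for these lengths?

With common denominator 2^5 = 32: Σ 2^(−ℓᵢ) = 2/32 + 16/32 + 4/32 + 16/32 + 2/32 + 4/32 + 1/32 = 45/32 = 1.40625.

1.40625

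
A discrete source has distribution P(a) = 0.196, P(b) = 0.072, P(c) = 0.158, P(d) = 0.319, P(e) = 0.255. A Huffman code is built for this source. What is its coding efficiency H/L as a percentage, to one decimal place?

Entropy H = −Σ p log₂ p ≈ 2.1833 bits.
Huffman merges: 9/125+79/500→23/100; 49/250+23/100→213/500; 51/200+319/1000→287/500; 213/500+287/500→1. L = 223/100 ≈ 2.2300.
Efficiency = H/L = 2.1833/2.2300 = 97.9%.

97.9%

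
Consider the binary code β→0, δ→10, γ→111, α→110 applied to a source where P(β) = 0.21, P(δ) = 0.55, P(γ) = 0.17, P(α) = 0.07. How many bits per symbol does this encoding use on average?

L̄ = Σ pᵢ·ℓᵢ = 0.21·1 + 0.55·2 + 0.17·3 + 0.07·3 = 2.03 bits/symbol.

2.03 bits/symbol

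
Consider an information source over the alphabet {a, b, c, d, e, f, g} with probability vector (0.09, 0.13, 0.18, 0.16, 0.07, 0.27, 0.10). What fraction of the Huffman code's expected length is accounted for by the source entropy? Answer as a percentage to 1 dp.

Entropy H = −Σ p log₂ p ≈ 2.6744 bits.
Huffman merges: 7/100+9/100→4/25; 1/10+13/100→23/100; 4/25+4/25→8/25; 9/50+23/100→41/100; 27/100+8/25→59/100; 41/100+59/100→1. L = 271/100 ≈ 2.7100.
Efficiency = H/L = 2.6744/2.7100 = 98.7%.

98.7%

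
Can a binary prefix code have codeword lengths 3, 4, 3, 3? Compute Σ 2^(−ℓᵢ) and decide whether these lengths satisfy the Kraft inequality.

0.4375; yes

With common denominator 2^4 = 16: Σ 2^(−ℓᵢ) = 2/16 + 1/16 + 2/16 + 2/16 = 7/16 = 0.4375.
Kraft's inequality requires Σ ≤ 1; here Σ = 0.4375 ≤ 1, so such a prefix code exists.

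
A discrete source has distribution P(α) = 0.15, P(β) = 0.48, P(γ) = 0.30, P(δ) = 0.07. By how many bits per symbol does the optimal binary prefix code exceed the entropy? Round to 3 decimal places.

Entropy H = −Σ p log₂ p ≈ 1.7085 bits.
Huffman merges: 7/100+3/20→11/50; 11/50+3/10→13/25; 12/25+13/25→1. L = 87/50 ≈ 1.7400.
L − H = 1.7400 − 1.7085 = 0.032 bits.

0.032 bits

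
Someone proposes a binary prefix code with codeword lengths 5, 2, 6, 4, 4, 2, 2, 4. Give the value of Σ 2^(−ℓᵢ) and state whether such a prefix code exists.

0.984375; yes

With common denominator 2^6 = 64: Σ 2^(−ℓᵢ) = 2/64 + 16/64 + 1/64 + 4/64 + 4/64 + 16/64 + 16/64 + 4/64 = 63/64 = 0.984375.
Kraft's inequality requires Σ ≤ 1; here Σ = 0.984375 ≤ 1, so such a prefix code exists.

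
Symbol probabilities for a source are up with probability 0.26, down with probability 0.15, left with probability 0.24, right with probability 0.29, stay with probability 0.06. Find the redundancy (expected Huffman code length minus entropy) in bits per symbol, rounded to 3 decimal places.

0.039 bits

Entropy H = −Σ p log₂ p ≈ 2.1714 bits.
Huffman merges: 3/50+3/20→21/100; 21/100+6/25→9/20; 13/50+29/100→11/20; 9/20+11/20→1. L = 221/100 ≈ 2.2100.
L − H = 2.2100 − 2.1714 = 0.039 bits.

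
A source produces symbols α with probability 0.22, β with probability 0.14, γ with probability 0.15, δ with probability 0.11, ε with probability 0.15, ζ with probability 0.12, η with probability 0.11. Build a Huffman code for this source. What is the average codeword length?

Repeatedly combine the two least-probable nodes; the expected code length is the sum of the merged weights.
merge 11/100 + 11/100 → 11/50
merge 3/25 + 7/50 → 13/50
merge 3/20 + 3/20 → 3/10
merge 11/50 + 11/50 → 11/25
merge 13/50 + 3/10 → 14/25
merge 11/25 + 14/25 → 1
L = 11/50 + 13/50 + 3/10 + 11/25 + 14/25 + 1 = 139/50 = 2.78 bits/symbol.

2.78 bits/symbol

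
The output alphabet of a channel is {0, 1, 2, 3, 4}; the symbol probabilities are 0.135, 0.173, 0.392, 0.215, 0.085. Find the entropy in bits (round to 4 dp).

H = −Σ pᵢ log₂ pᵢ.
−0.135·log₂(0.135) = 0.3900
−0.173·log₂(0.173) = 0.4379
−0.392·log₂(0.392) = 0.5296
−0.215·log₂(0.215) = 0.4768
−0.085·log₂(0.085) = 0.3023
Sum ≈ 2.1366 → 2.1366 bits.

2.1366 bits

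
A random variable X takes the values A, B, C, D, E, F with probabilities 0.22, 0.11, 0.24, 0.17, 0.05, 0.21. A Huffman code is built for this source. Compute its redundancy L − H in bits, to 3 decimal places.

Entropy H = −Σ p log₂ p ≈ 2.4485 bits.
Huffman merges: 1/20+11/100→4/25; 4/25+17/100→33/100; 21/100+11/50→43/100; 6/25+33/100→57/100; 43/100+57/100→1. L = 249/100 ≈ 2.4900.
L − H = 2.4900 − 2.4485 = 0.041 bits.

0.041 bits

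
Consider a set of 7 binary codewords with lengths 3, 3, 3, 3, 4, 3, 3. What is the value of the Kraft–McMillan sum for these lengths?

0.8125

With common denominator 2^4 = 16: Σ 2^(−ℓᵢ) = 2/16 + 2/16 + 2/16 + 2/16 + 1/16 + 2/16 + 2/16 = 13/16 = 0.8125.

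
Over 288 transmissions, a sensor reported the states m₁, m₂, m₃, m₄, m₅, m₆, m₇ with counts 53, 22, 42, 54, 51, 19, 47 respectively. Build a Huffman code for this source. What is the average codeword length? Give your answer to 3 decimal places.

2.771 bits/symbol

Probabilities are the counts divided by 288.
Repeatedly combine the two least-probable nodes; the expected code length is the sum of the merged weights.
merge 19/288 + 11/144 → 41/288
merge 41/288 + 7/48 → 83/288
merge 47/288 + 17/96 → 49/144
merge 53/288 + 3/16 → 107/288
merge 83/288 + 49/144 → 181/288
merge 107/288 + 181/288 → 1
L = 41/288 + 83/288 + 49/144 + 107/288 + 181/288 + 1 = 133/48 ≈ 2.771 bits/symbol.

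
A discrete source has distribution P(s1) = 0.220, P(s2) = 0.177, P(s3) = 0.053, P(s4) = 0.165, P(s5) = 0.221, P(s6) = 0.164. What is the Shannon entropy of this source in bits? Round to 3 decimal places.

2.485 bits

H = −Σ pᵢ log₂ pᵢ.
−0.220·log₂(0.220) = 0.4806
−0.177·log₂(0.177) = 0.4422
−0.053·log₂(0.053) = 0.2246
−0.165·log₂(0.165) = 0.4289
−0.221·log₂(0.221) = 0.4813
−0.164·log₂(0.164) = 0.4278
Sum ≈ 2.4853 → 2.485 bits.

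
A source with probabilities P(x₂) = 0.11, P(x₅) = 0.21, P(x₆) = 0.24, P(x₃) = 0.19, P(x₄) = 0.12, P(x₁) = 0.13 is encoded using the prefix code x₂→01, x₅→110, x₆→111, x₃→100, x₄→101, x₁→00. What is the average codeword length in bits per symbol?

2.76 bits/symbol

L̄ = Σ pᵢ·ℓᵢ = 0.11·2 + 0.21·3 + 0.24·3 + 0.19·3 + 0.12·3 + 0.13·2 = 2.76 bits/symbol.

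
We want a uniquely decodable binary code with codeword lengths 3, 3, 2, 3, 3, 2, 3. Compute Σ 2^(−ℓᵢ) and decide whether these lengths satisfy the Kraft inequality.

With common denominator 2^3 = 8: Σ 2^(−ℓᵢ) = 1/8 + 1/8 + 2/8 + 1/8 + 1/8 + 2/8 + 1/8 = 9/8 = 1.125.
Kraft's inequality requires Σ ≤ 1; here Σ = 1.125 > 1, so no such prefix code exists.

1.125; no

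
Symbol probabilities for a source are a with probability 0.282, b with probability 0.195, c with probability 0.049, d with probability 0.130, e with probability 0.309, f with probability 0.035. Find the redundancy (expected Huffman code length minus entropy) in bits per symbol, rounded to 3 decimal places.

0.034 bits

Entropy H = −Σ p log₂ p ≈ 2.2636 bits.
Huffman merges: 7/200+49/1000→21/250; 21/250+13/100→107/500; 39/200+107/500→409/1000; 141/500+309/1000→591/1000; 409/1000+591/1000→1. L = 1149/500 ≈ 2.2980.
L − H = 2.2980 − 2.2636 = 0.034 bits.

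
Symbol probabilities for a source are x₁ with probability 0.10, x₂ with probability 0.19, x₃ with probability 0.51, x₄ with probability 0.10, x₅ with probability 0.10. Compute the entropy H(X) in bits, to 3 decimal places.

1.947 bits

H = −Σ pᵢ log₂ pᵢ.
−0.10·log₂(0.10) = 0.3322
−0.19·log₂(0.19) = 0.4552
−0.51·log₂(0.51) = 0.4954
−0.10·log₂(0.10) = 0.3322
−0.10·log₂(0.10) = 0.3322
Sum ≈ 1.9472 → 1.947 bits.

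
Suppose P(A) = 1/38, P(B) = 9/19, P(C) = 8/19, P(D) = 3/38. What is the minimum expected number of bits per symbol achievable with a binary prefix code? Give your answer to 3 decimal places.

Repeatedly combine the two least-probable nodes; the expected code length is the sum of the merged weights.
merge 1/38 + 3/38 → 2/19
merge 2/19 + 8/19 → 10/19
merge 9/19 + 10/19 → 1
L = 2/19 + 10/19 + 1 = 31/19 ≈ 1.632 bits/symbol.

1.632 bits/symbol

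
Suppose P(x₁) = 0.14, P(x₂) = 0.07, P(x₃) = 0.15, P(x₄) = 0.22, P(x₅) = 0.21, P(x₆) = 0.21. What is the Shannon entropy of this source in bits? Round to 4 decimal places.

2.5024 bits

H = −Σ pᵢ log₂ pᵢ.
−0.14·log₂(0.14) = 0.3971
−0.07·log₂(0.07) = 0.2686
−0.15·log₂(0.15) = 0.4105
−0.22·log₂(0.22) = 0.4806
−0.21·log₂(0.21) = 0.4728
−0.21·log₂(0.21) = 0.4728
Sum ≈ 2.5024 → 2.5024 bits.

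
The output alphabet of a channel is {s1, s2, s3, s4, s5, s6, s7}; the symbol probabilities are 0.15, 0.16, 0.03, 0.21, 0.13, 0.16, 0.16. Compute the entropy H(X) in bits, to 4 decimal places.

H = −Σ pᵢ log₂ pᵢ.
−0.15·log₂(0.15) = 0.4105
−0.16·log₂(0.16) = 0.4230
−0.03·log₂(0.03) = 0.1518
−0.21·log₂(0.21) = 0.4728
−0.13·log₂(0.13) = 0.3826
−0.16·log₂(0.16) = 0.4230
−0.16·log₂(0.16) = 0.4230
Sum ≈ 2.6868 → 2.6868 bits.

2.6868 bits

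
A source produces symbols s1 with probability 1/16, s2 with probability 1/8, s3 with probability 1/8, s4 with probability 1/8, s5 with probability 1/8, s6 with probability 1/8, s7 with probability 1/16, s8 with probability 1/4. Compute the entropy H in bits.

2.875 bits

Each probability is a power of 1/2, so log₂(1/p) is an integer.
H = Σ p·log₂(1/p) = 1/16·4 + 1/8·3 + 1/8·3 + 1/8·3 + 1/8·3 + 1/8·3 + 1/16·4 + 1/4·2 = 2.875 bits.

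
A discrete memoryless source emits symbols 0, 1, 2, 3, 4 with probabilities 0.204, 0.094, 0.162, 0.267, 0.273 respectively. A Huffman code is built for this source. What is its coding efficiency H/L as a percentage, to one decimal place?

Entropy H = −Σ p log₂ p ≈ 2.2339 bits.
Huffman merges: 47/500+81/500→32/125; 51/250+32/125→23/50; 267/1000+273/1000→27/50; 23/50+27/50→1. L = 282/125 ≈ 2.2560.
Efficiency = H/L = 2.2339/2.2560 = 99.0%.

99.0%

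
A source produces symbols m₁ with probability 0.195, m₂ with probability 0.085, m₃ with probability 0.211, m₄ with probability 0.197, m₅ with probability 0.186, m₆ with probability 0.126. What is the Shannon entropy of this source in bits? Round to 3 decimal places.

H = −Σ pᵢ log₂ pᵢ.
−0.195·log₂(0.195) = 0.4599
−0.085·log₂(0.085) = 0.3023
−0.211·log₂(0.211) = 0.4736
−0.197·log₂(0.197) = 0.4617
−0.186·log₂(0.186) = 0.4514
−0.126·log₂(0.126) = 0.3766
Sum ≈ 2.5254 → 2.525 bits.

2.525 bits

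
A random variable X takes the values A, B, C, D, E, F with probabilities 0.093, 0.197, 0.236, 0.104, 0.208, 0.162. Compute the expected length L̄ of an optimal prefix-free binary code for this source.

2.556 bits/symbol

Repeatedly combine the two least-probable nodes; the expected code length is the sum of the merged weights.
merge 93/1000 + 13/125 → 197/1000
merge 81/500 + 197/1000 → 359/1000
merge 197/1000 + 26/125 → 81/200
merge 59/250 + 359/1000 → 119/200
merge 81/200 + 119/200 → 1
L = 197/1000 + 359/1000 + 81/200 + 119/200 + 1 = 639/250 = 2.556 bits/symbol.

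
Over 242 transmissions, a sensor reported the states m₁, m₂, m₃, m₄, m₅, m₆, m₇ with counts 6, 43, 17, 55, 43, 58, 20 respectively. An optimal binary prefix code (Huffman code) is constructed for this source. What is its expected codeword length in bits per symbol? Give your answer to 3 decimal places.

Probabilities are the counts divided by 242.
Repeatedly combine the two least-probable nodes; the expected code length is the sum of the merged weights.
merge 3/121 + 17/242 → 23/242
merge 10/121 + 23/242 → 43/242
merge 43/242 + 43/242 → 43/121
merge 43/242 + 5/22 → 49/121
merge 29/121 + 43/121 → 72/121
merge 49/121 + 72/121 → 1
L = 23/242 + 43/242 + 43/121 + 49/121 + 72/121 + 1 = 318/121 ≈ 2.628 bits/symbol.

2.628 bits/symbol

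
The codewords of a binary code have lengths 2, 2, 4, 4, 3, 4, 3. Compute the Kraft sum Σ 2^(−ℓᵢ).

With common denominator 2^4 = 16: Σ 2^(−ℓᵢ) = 4/16 + 4/16 + 1/16 + 1/16 + 2/16 + 1/16 + 2/16 = 15/16 = 0.9375.

0.9375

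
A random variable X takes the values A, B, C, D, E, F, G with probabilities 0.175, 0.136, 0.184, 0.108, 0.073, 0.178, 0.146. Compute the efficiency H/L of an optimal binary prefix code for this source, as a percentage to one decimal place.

Entropy H = −Σ p log₂ p ≈ 2.7518 bits.
Huffman merges: 73/1000+27/250→181/1000; 17/125+73/500→141/500; 7/40+89/500→353/1000; 181/1000+23/125→73/200; 141/500+353/1000→127/200; 73/200+127/200→1. L = 352/125 ≈ 2.8160.
Efficiency = H/L = 2.7518/2.8160 = 97.7%.

97.7%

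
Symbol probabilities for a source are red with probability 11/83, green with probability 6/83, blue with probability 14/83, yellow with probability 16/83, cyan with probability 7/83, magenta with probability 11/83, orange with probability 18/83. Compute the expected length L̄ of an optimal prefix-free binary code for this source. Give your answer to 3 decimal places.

2.747 bits/symbol

Repeatedly combine the two least-probable nodes; the expected code length is the sum of the merged weights.
merge 6/83 + 7/83 → 13/83
merge 11/83 + 11/83 → 22/83
merge 13/83 + 14/83 → 27/83
merge 16/83 + 18/83 → 34/83
merge 22/83 + 27/83 → 49/83
merge 34/83 + 49/83 → 1
L = 13/83 + 22/83 + 27/83 + 34/83 + 49/83 + 1 = 228/83 ≈ 2.747 bits/symbol.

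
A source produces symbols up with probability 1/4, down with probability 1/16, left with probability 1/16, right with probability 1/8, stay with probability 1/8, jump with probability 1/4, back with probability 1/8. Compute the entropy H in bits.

2.625 bits

Each probability is a power of 1/2, so log₂(1/p) is an integer.
H = Σ p·log₂(1/p) = 1/4·2 + 1/16·4 + 1/16·4 + 1/8·3 + 1/8·3 + 1/4·2 + 1/8·3 = 2.625 bits.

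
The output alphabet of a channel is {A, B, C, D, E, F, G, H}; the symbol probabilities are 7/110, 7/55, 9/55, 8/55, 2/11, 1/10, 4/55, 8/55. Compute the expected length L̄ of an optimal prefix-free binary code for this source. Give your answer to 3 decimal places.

2.955 bits/symbol

Repeatedly combine the two least-probable nodes; the expected code length is the sum of the merged weights.
merge 7/110 + 4/55 → 3/22
merge 1/10 + 7/55 → 5/22
merge 3/22 + 8/55 → 31/110
merge 8/55 + 9/55 → 17/55
merge 2/11 + 5/22 → 9/22
merge 31/110 + 17/55 → 13/22
merge 9/22 + 13/22 → 1
L = 3/22 + 5/22 + 31/110 + 17/55 + 9/22 + 13/22 + 1 = 65/22 ≈ 2.955 bits/symbol.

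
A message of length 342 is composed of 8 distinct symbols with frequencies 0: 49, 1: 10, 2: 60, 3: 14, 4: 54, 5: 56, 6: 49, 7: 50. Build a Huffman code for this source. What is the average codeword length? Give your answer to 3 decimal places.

2.895 bits/symbol

Probabilities are the counts divided by 342.
Repeatedly combine the two least-probable nodes; the expected code length is the sum of the merged weights.
merge 5/171 + 7/171 → 4/57
merge 4/57 + 49/342 → 73/342
merge 49/342 + 25/171 → 11/38
merge 3/19 + 28/171 → 55/171
merge 10/57 + 73/342 → 7/18
merge 11/38 + 55/171 → 11/18
merge 7/18 + 11/18 → 1
L = 4/57 + 73/342 + 11/38 + 55/171 + 7/18 + 11/18 + 1 = 55/19 ≈ 2.895 bits/symbol.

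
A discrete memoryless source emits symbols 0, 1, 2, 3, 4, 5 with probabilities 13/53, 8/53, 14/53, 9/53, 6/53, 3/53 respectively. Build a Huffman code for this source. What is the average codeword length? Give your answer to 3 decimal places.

Repeatedly combine the two least-probable nodes; the expected code length is the sum of the merged weights.
merge 3/53 + 6/53 → 9/53
merge 8/53 + 9/53 → 17/53
merge 9/53 + 13/53 → 22/53
merge 14/53 + 17/53 → 31/53
merge 22/53 + 31/53 → 1
L = 9/53 + 17/53 + 22/53 + 31/53 + 1 = 132/53 ≈ 2.491 bits/symbol.

2.491 bits/symbol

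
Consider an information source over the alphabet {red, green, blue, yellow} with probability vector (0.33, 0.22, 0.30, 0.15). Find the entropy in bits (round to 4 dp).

H = −Σ pᵢ log₂ pᵢ.
−0.33·log₂(0.33) = 0.5278
−0.22·log₂(0.22) = 0.4806
−0.30·log₂(0.30) = 0.5211
−0.15·log₂(0.15) = 0.4105
Sum ≈ 1.9400 → 1.9400 bits.

1.9400 bits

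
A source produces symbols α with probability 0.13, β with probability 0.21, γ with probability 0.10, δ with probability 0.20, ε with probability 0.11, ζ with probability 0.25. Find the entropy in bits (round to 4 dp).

2.5023 bits

H = −Σ pᵢ log₂ pᵢ.
−0.13·log₂(0.13) = 0.3826
−0.21·log₂(0.21) = 0.4728
−0.10·log₂(0.10) = 0.3322
−0.20·log₂(0.20) = 0.4644
−0.11·log₂(0.11) = 0.3503
−0.25·log₂(0.25) = 0.5000
Sum ≈ 2.5023 → 2.5023 bits.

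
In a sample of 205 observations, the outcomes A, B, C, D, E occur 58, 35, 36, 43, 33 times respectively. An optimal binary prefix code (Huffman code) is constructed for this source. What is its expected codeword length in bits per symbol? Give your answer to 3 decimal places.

2.332 bits/symbol

Probabilities are the counts divided by 205.
Repeatedly combine the two least-probable nodes; the expected code length is the sum of the merged weights.
merge 33/205 + 7/41 → 68/205
merge 36/205 + 43/205 → 79/205
merge 58/205 + 68/205 → 126/205
merge 79/205 + 126/205 → 1
L = 68/205 + 79/205 + 126/205 + 1 = 478/205 ≈ 2.332 bits/symbol.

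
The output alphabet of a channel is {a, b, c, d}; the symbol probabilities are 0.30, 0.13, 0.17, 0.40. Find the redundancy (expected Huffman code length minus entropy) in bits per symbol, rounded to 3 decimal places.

Entropy H = −Σ p log₂ p ≈ 1.8671 bits.
Huffman merges: 13/100+17/100→3/10; 3/10+3/10→3/5; 2/5+3/5→1. L = 19/10 ≈ 1.9000.
L − H = 1.9000 − 1.8671 = 0.033 bits.

0.033 bits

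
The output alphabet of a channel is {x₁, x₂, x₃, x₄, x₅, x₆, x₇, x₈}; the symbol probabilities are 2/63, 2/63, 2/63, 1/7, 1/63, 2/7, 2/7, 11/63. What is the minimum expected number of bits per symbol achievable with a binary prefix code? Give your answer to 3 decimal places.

Repeatedly combine the two least-probable nodes; the expected code length is the sum of the merged weights.
merge 1/63 + 2/63 → 1/21
merge 2/63 + 2/63 → 4/63
merge 1/21 + 4/63 → 1/9
merge 1/9 + 1/7 → 16/63
merge 11/63 + 16/63 → 3/7
merge 2/7 + 2/7 → 4/7
merge 3/7 + 4/7 → 1
L = 1/21 + 4/63 + 1/9 + 16/63 + 3/7 + 4/7 + 1 = 52/21 ≈ 2.476 bits/symbol.

2.476 bits/symbol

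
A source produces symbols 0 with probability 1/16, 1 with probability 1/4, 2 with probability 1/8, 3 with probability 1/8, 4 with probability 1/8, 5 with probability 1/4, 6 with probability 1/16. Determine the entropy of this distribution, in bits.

2.625 bits

Each probability is a power of 1/2, so log₂(1/p) is an integer.
H = Σ p·log₂(1/p) = 1/16·4 + 1/4·2 + 1/8·3 + 1/8·3 + 1/8·3 + 1/4·2 + 1/16·4 = 2.625 bits.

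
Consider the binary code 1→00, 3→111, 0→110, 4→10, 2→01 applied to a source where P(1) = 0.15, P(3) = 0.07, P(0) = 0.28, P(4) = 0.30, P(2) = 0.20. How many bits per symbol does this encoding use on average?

L̄ = Σ pᵢ·ℓᵢ = 0.15·2 + 0.07·3 + 0.28·3 + 0.30·2 + 0.20·2 = 2.35 bits/symbol.

2.35 bits/symbol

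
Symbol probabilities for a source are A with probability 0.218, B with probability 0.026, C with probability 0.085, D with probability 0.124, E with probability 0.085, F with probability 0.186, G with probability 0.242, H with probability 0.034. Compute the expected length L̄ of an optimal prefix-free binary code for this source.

2.745 bits/symbol

Repeatedly combine the two least-probable nodes; the expected code length is the sum of the merged weights.
merge 13/500 + 17/500 → 3/50
merge 3/50 + 17/200 → 29/200
merge 17/200 + 31/250 → 209/1000
merge 29/200 + 93/500 → 331/1000
merge 209/1000 + 109/500 → 427/1000
merge 121/500 + 331/1000 → 573/1000
merge 427/1000 + 573/1000 → 1
L = 3/50 + 29/200 + 209/1000 + 331/1000 + 427/1000 + 573/1000 + 1 = 549/200 = 2.745 bits/symbol.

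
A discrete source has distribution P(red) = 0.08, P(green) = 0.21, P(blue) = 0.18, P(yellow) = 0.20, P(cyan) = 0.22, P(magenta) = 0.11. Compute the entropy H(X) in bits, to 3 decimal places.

H = −Σ pᵢ log₂ pᵢ.
−0.08·log₂(0.08) = 0.2915
−0.21·log₂(0.21) = 0.4728
−0.18·log₂(0.18) = 0.4453
−0.20·log₂(0.20) = 0.4644
−0.22·log₂(0.22) = 0.4806
−0.11·log₂(0.11) = 0.3503
Sum ≈ 2.5049 → 2.505 bits.

2.505 bits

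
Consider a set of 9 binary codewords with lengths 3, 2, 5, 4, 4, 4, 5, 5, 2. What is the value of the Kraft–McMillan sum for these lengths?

0.90625

With common denominator 2^5 = 32: Σ 2^(−ℓᵢ) = 4/32 + 8/32 + 1/32 + 2/32 + 2/32 + 2/32 + 1/32 + 1/32 + 8/32 = 29/32 = 0.90625.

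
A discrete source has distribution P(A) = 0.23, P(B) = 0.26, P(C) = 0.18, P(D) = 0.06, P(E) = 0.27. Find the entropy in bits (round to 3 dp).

H = −Σ pᵢ log₂ pᵢ.
−0.23·log₂(0.23) = 0.4877
−0.26·log₂(0.26) = 0.5053
−0.18·log₂(0.18) = 0.4453
−0.06·log₂(0.06) = 0.2435
−0.27·log₂(0.27) = 0.5100
Sum ≈ 2.1918 → 2.192 bits.

2.192 bits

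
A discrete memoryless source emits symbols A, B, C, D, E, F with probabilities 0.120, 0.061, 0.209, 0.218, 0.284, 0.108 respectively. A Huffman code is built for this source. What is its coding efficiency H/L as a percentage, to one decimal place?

Entropy H = −Σ p log₂ p ≈ 2.4268 bits.
Huffman merges: 61/1000+27/250→169/1000; 3/25+169/1000→289/1000; 209/1000+109/500→427/1000; 71/250+289/1000→573/1000; 427/1000+573/1000→1. L = 1229/500 ≈ 2.4580.
Efficiency = H/L = 2.4268/2.4580 = 98.7%.

98.7%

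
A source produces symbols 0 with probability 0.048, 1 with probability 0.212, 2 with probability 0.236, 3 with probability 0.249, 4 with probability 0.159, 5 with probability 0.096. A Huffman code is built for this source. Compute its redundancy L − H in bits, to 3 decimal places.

0.025 bits

Entropy H = −Σ p log₂ p ≈ 2.4221 bits.
Huffman merges: 6/125+12/125→18/125; 18/125+159/1000→303/1000; 53/250+59/250→56/125; 249/1000+303/1000→69/125; 56/125+69/125→1. L = 2447/1000 ≈ 2.4470.
L − H = 2.4470 − 2.4221 = 0.025 bits.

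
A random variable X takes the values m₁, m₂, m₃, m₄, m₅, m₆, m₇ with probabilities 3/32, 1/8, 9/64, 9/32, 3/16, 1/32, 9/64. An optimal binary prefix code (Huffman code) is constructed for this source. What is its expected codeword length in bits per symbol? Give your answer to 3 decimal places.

Repeatedly combine the two least-probable nodes; the expected code length is the sum of the merged weights.
merge 1/32 + 3/32 → 1/8
merge 1/8 + 1/8 → 1/4
merge 9/64 + 9/64 → 9/32
merge 3/16 + 1/4 → 7/16
merge 9/32 + 9/32 → 9/16
merge 7/16 + 9/16 → 1
L = 1/8 + 1/4 + 9/32 + 7/16 + 9/16 + 1 = 85/32 ≈ 2.656 bits/symbol.

2.656 bits/symbol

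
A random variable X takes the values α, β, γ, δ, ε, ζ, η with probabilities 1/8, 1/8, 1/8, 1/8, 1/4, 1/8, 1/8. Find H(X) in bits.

Each probability is a power of 1/2, so log₂(1/p) is an integer.
H = Σ p·log₂(1/p) = 1/8·3 + 1/8·3 + 1/8·3 + 1/8·3 + 1/4·2 + 1/8·3 + 1/8·3 = 2.75 bits.

2.75 bits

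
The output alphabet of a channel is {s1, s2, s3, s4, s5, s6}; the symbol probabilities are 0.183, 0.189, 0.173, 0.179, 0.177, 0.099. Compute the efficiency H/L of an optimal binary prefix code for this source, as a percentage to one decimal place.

Entropy H = −Σ p log₂ p ≈ 2.5573 bits.
Huffman merges: 99/1000+173/1000→34/125; 177/1000+179/1000→89/250; 183/1000+189/1000→93/250; 34/125+89/250→157/250; 93/250+157/250→1. L = 657/250 ≈ 2.6280.
Efficiency = H/L = 2.5573/2.6280 = 97.3%.

97.3%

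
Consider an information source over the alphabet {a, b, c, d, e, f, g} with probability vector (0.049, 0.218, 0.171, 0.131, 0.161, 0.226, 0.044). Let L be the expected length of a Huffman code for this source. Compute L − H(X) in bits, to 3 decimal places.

0.029 bits

Entropy H = −Σ p log₂ p ≈ 2.6195 bits.
Huffman merges: 11/250+49/1000→93/1000; 93/1000+131/1000→28/125; 161/1000+171/1000→83/250; 109/500+28/125→221/500; 113/500+83/250→279/500; 221/500+279/500→1. L = 2649/1000 ≈ 2.6490.
L − H = 2.6490 − 2.6195 = 0.029 bits.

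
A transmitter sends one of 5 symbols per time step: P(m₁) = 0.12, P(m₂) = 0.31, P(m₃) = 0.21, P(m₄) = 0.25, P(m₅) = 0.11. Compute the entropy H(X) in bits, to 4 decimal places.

H = −Σ pᵢ log₂ pᵢ.
−0.12·log₂(0.12) = 0.3671
−0.31·log₂(0.31) = 0.5238
−0.21·log₂(0.21) = 0.4728
−0.25·log₂(0.25) = 0.5000
−0.11·log₂(0.11) = 0.3503
Sum ≈ 2.2140 → 2.2140 bits.

2.2140 bits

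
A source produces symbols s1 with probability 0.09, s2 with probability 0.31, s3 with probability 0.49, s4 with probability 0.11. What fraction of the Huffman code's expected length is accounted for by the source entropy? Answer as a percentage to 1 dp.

98.9%

Entropy H = −Σ p log₂ p ≈ 1.6910 bits.
Huffman merges: 9/100+11/100→1/5; 1/5+31/100→51/100; 49/100+51/100→1. L = 171/100 ≈ 1.7100.
Efficiency = H/L = 1.6910/1.7100 = 98.9%.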